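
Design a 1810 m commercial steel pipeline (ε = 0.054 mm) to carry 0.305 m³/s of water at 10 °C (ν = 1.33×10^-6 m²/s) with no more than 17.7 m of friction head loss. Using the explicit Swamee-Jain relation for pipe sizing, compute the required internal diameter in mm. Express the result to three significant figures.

D ≈ 412 mm

Swamee-Jain (Type III): D = 0.66·[ε^1.25·(LQ²/(gh_f))^4.75 + ν·Q^9.4·(L/(gh_f))^5.2]^0.04
LQ²/(gh_f) = 0.9697; L/(gh_f) = 10.42
Term 1 = ε^1.25·(…)^4.75 = 4.00×10^-6; Term 2 = ν·Q^9.4·(…)^5.2 = 3.72×10^-6
D = 0.66·(4.00×10^-6 + 3.72×10^-6)^0.04 = 0.4121 m = 412 mm
Check: V = 2.29 m/s, Re = 7.08×10^5, f = 0.01433, h_f = 16.8 m ≈ 17.7 m ✓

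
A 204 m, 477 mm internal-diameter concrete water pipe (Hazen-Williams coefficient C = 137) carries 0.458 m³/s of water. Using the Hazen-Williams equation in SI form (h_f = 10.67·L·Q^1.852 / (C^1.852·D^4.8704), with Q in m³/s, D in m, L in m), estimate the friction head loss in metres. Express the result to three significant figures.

h_f = 10.67·204·0.458^1.852 / (137^1.852·0.477^4.8704) = 2.081 m

h_f ≈ 2.08 m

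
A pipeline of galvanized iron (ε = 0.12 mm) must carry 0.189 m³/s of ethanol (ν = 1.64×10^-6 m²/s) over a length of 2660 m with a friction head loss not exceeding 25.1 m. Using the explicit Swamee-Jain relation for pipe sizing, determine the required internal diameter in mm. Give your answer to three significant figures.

D ≈ 356 mm

Swamee-Jain (Type III): D = 0.66·[ε^1.25·(LQ²/(gh_f))^4.75 + ν·Q^9.4·(L/(gh_f))^5.2]^0.04
LQ²/(gh_f) = 0.3859; L/(gh_f) = 10.80
Term 1 = ε^1.25·(…)^4.75 = 1.36×10^-7; Term 2 = ν·Q^9.4·(…)^5.2 = 6.14×10^-8
D = 0.66·(1.36×10^-7 + 6.14×10^-8)^0.04 = 0.3559 m = 356 mm
Check: V = 1.90 m/s, Re = 4.12×10^5, f = 0.01688, h_f = 23.2 m ≈ 25.1 m ✓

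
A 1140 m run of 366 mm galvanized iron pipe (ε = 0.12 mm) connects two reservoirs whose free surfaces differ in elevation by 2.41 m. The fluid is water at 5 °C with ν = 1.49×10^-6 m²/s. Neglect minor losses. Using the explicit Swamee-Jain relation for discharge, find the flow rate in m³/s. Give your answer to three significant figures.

Swamee-Jain (Type II): Q = -0.965·√(gD⁵h_f/L)·ln[ε/(3.7D) + √(3.17ν²L/(gD³h_f))]
√(gD⁵h_f/L) = √(9.81·0.366⁵·2.41/1140) = 0.01167
ε/(3.7D) = 8.86×10^-5; √(3.17ν²L/(gD³h_f)) = 8.32×10^-5
Q = -0.965·0.01167·ln(1.718×10^-4) = 0.09763 m³/s
Check: V = 0.928 m/s, Re = 2.28×10^5, f = 0.01771, h_f = 2.42 m ≈ 2.41 m ✓

Q ≈ 0.0976 m³/s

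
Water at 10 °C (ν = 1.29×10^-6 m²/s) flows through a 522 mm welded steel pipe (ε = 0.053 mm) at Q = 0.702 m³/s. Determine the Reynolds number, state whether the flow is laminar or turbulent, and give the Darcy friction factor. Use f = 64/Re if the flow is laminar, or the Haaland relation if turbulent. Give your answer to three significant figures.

V = 4Q/(πD²) = 3.280 m/s
Re = VD/ν = 3.280·0.522/1.29×10^-6 = 1.33×10^6
Re > 4000 → turbulent; ε/D = 1.02×10^-4
Haaland: f = 0.01307

Re ≈ 1.33×10^6; turbulent; f ≈ 0.0131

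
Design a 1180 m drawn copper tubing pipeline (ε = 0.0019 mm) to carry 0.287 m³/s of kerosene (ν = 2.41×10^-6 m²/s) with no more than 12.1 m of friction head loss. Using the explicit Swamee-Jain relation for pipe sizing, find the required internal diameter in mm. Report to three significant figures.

Swamee-Jain (Type III): D = 0.66·[ε^1.25·(LQ²/(gh_f))^4.75 + ν·Q^9.4·(L/(gh_f))^5.2]^0.04
LQ²/(gh_f) = 0.8188; L/(gh_f) = 9.941
Term 1 = ε^1.25·(…)^4.75 = 2.73×10^-8; Term 2 = ν·Q^9.4·(…)^5.2 = 2.97×10^-6
D = 0.66·(2.73×10^-8 + 2.97×10^-6)^0.04 = 0.3968 m = 397 mm
Check: V = 2.32 m/s, Re = 3.82×10^5, f = 0.01381, h_f = 11.3 m ≈ 12.1 m ✓

D ≈ 397 mm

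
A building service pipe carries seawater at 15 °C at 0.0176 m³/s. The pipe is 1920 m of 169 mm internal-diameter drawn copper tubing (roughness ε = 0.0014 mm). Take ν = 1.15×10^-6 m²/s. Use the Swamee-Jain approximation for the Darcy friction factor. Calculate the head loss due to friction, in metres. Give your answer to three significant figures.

V = 4Q/(πD²) = 4·0.0176/(π·0.169²) = 0.7846 m/s
Re = VD/ν = 0.7846·0.169/1.15×10^-6 = 1.15×10^5 → turbulent
ε/D = 0.0014/169 = 8.28×10^-6
Swamee-Jain: f = 0.01740
h_f = f(L/D)V²/(2g) = 0.01740·(1920/0.169)·0.7846²/(2·9.81) = 6.202 m

h_f ≈ 6.20 m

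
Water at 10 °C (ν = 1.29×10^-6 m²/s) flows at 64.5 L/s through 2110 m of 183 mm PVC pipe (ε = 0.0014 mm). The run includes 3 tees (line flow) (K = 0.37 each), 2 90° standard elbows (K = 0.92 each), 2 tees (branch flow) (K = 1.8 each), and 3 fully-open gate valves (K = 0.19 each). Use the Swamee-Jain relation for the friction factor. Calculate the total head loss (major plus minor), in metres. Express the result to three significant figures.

V = 4Q/(πD²) = 2.452 m/s; V²/2g = 0.3065 m
Re = 3.48×10^5, ε/D = 7.65×10^-6 → f = 0.01408 (Swamee-Jain)
Major: h_f = f(L/D)·V²/2g = 0.01408·11530·0.3065 = 49.77 m
Minor: ΣK = 7.12; h_m = ΣK·V²/2g = 2.182 m
Total H_L = 49.77 + 2.182 = 51.95 m

H_L ≈ 51.9 m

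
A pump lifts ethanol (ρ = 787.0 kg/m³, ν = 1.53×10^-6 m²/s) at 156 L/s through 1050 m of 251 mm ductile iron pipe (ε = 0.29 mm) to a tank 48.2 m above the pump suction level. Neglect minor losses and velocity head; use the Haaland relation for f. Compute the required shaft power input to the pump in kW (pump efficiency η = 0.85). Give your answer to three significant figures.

V = 4Q/(πD²) = 3.153 m/s; Re = 5.17×10^5; ε/D = 0.00116; f = 0.02084
h_f = f(L/D)V²/2g = 44.17 m
Total head H = z + h_f = 48.2 + 44.17 = 92.37 m
P_hyd = ρgQH = 787.0·9.81·0.156·92.37 = 111.3 kW
P_shaft = P_hyd/η = 111.3/0.85 = 130.9 kW

P_shaft ≈ 131 kW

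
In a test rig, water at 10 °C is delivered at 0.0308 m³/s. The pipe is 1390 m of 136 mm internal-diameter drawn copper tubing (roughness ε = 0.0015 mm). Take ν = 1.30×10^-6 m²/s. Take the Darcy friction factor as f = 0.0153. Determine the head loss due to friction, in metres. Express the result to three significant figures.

h_f ≈ 35.8 m

V = 4Q/(πD²) = 4·0.0308/(π·0.136²) = 2.120 m/s
h_f = f(L/D)V²/(2g) = 0.01530·(1390/0.136)·2.120²/(2·9.81) = 35.83 m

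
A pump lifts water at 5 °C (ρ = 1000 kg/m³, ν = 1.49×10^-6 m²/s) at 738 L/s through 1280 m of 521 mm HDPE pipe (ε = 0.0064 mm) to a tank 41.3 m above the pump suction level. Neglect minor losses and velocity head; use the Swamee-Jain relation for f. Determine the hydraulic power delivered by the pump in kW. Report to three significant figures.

V = 4Q/(πD²) = 3.462 m/s; Re = 1.21×10^6; ε/D = 1.23×10^-5; f = 0.01158
h_f = f(L/D)V²/2g = 17.37 m
Total head H = z + h_f = 41.3 + 17.37 = 58.67 m
P_hyd = ρgQH = 1000·9.81·0.738·58.67 = 424.8 kW

P_hyd ≈ 425 kW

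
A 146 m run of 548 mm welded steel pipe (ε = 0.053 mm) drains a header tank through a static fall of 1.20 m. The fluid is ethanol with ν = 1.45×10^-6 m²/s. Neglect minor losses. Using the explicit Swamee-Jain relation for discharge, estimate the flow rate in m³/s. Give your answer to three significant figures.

Q ≈ 0.605 m³/s

Swamee-Jain (Type II): Q = -0.965·√(gD⁵h_f/L)·ln[ε/(3.7D) + √(3.17ν²L/(gD³h_f))]
√(gD⁵h_f/L) = √(9.81·0.548⁵·1.20/146) = 0.06312
ε/(3.7D) = 2.61×10^-5; √(3.17ν²L/(gD³h_f)) = 2.24×10^-5
Q = -0.965·0.06312·ln(4.855×10^-5) = 0.6051 m³/s
Check: V = 2.57 m/s, Re = 9.70×10^5, f = 0.01349, h_f = 1.21 m ≈ 1.20 m ✓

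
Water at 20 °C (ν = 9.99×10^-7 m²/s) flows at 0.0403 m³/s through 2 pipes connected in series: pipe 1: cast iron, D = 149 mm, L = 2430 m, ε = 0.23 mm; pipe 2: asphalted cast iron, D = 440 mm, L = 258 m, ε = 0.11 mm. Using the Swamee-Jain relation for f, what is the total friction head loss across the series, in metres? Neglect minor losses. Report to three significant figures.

H ≈ 101 m

Pipe 1: V = 2.311 m/s, Re = 3.45×10^5, ε/D = 0.00154, f = 0.02266, h_1 = f(L/D)V²/2g = 100.6 m
Pipe 2: V = 0.2650 m/s, Re = 1.17×10^5, ε/D = 2.50×10^-4, f = 0.01880, h_2 = f(L/D)V²/2g = 0.03946 m
Series → Q common, losses add: H = Σh = 100.6 m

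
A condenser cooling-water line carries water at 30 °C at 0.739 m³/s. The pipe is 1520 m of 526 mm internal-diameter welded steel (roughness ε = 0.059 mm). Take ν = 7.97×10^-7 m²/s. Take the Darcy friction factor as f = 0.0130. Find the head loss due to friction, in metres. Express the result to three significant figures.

V = 4Q/(πD²) = 4·0.739/(π·0.526²) = 3.401 m/s
h_f = f(L/D)V²/(2g) = 0.01300·(1520/0.526)·3.401²/(2·9.81) = 22.14 m

h_f ≈ 22.1 m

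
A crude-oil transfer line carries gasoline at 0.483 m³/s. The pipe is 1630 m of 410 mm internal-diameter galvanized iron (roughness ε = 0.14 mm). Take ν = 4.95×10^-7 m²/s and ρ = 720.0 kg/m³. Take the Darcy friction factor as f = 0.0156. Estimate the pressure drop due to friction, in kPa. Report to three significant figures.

Δp ≈ 299 kPa

V = 4Q/(πD²) = 4·0.483/(π·0.410²) = 3.658 m/s
h_f = f(L/D)V²/(2g) = 0.01560·(1630/0.410)·3.658²/(2·9.81) = 42.31 m
Δp = ρg·h_f = 720.0·9.81·42.31 = 298.8 kPa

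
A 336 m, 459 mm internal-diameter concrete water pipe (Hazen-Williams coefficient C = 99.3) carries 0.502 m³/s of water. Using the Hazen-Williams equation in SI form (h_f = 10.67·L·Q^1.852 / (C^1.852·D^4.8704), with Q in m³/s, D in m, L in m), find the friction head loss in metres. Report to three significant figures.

h_f ≈ 8.89 m

h_f = 10.67·336·0.502^1.852 / (99.3^1.852·0.459^4.8704) = 8.891 m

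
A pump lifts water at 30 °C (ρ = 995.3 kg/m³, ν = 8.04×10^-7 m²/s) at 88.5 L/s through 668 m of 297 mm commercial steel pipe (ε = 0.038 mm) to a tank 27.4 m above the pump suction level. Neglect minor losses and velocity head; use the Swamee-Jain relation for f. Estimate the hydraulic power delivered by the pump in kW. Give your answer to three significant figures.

P_hyd ≈ 26.1 kW

V = 4Q/(πD²) = 1.277 m/s; Re = 4.72×10^5; ε/D = 1.28×10^-4; f = 0.01487
h_f = f(L/D)V²/2g = 2.783 m
Total head H = z + h_f = 27.4 + 2.783 = 30.18 m
P_hyd = ρgQH = 995.3·9.81·0.0885·30.18 = 26.08 kW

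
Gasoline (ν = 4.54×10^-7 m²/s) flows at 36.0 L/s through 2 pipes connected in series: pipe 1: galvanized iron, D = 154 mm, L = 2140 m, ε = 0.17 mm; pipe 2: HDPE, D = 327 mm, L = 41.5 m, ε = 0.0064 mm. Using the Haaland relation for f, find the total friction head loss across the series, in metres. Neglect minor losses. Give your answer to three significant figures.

H ≈ 54.3 m

Pipe 1: V = 1.933 m/s, Re = 6.56×10^5, ε/D = 0.00110, f = 0.02053, h_1 = f(L/D)V²/2g = 54.32 m
Pipe 2: V = 0.4287 m/s, Re = 3.09×10^5, ε/D = 1.96×10^-5, f = 0.01443, h_2 = f(L/D)V²/2g = 0.01715 m
Series → Q common, losses add: H = Σh = 54.34 m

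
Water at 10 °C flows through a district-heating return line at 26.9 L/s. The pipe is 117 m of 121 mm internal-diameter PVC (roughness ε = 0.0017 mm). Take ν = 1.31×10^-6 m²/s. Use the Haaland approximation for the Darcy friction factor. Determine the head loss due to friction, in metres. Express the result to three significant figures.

V = 4Q/(πD²) = 4·0.0269/(π·0.121²) = 2.339 m/s
Re = VD/ν = 2.339·0.121/1.31×10^-6 = 2.16×10^5 → turbulent
ε/D = 0.0017/121 = 1.40×10^-5
Haaland: f = 0.01536
h_f = f(L/D)V²/(2g) = 0.01536·(117/0.121)·2.339²/(2·9.81) = 4.142 m

h_f ≈ 4.14 m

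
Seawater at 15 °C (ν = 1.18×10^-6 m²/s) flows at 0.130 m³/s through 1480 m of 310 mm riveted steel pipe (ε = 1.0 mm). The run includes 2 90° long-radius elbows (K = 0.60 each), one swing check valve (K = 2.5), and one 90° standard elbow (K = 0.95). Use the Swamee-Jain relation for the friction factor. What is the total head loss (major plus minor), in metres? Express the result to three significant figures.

V = 4Q/(πD²) = 1.722 m/s; V²/2g = 0.1512 m
Re = 4.52×10^5, ε/D = 0.00323 → f = 0.02711 (Swamee-Jain)
Major: h_f = f(L/D)·V²/2g = 0.02711·4774·0.1512 = 19.57 m
Minor: ΣK = 4.65; h_m = ΣK·V²/2g = 0.7031 m
Total H_L = 19.57 + 0.7031 = 20.27 m

H_L ≈ 20.3 m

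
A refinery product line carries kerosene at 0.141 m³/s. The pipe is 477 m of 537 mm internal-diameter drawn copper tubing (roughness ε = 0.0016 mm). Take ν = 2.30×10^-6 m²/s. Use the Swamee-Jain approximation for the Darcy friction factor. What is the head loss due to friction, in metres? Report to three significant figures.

V = 4Q/(πD²) = 4·0.141/(π·0.537²) = 0.6226 m/s
Re = VD/ν = 0.6226·0.537/2.30×10^-6 = 1.45×10^5 → turbulent
ε/D = 0.0016/537 = 2.98×10^-6
Swamee-Jain: f = 0.01657
h_f = f(L/D)V²/(2g) = 0.01657·(477/0.537)·0.6226²/(2·9.81) = 0.2907 m

h_f ≈ 0.291 m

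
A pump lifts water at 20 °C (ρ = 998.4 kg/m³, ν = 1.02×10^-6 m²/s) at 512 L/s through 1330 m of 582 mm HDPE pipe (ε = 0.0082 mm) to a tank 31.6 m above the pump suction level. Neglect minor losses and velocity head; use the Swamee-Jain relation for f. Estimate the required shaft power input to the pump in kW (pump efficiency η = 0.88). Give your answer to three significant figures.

P_shaft ≈ 209 kW

V = 4Q/(πD²) = 1.925 m/s; Re = 1.10×10^6; ε/D = 1.41×10^-5; f = 0.01179
h_f = f(L/D)V²/2g = 5.085 m
Total head H = z + h_f = 31.6 + 5.085 = 36.69 m
P_hyd = ρgQH = 998.4·9.81·0.512·36.69 = 184.0 kW
P_shaft = P_hyd/η = 184.0/0.88 = 209.1 kW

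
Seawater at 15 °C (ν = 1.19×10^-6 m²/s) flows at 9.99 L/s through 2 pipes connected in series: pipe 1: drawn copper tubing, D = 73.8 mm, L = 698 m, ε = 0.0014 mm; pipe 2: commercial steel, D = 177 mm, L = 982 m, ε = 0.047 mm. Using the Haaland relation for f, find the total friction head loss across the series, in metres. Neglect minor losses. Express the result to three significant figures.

H ≈ 44.7 m

Pipe 1: V = 2.335 m/s, Re = 1.45×10^5, ε/D = 1.90×10^-5, f = 0.01662, h_1 = f(L/D)V²/2g = 43.69 m
Pipe 2: V = 0.4060 m/s, Re = 6.04×10^4, ε/D = 2.66×10^-4, f = 0.02076, h_2 = f(L/D)V²/2g = 0.9677 m
Series → Q common, losses add: H = Σh = 44.65 m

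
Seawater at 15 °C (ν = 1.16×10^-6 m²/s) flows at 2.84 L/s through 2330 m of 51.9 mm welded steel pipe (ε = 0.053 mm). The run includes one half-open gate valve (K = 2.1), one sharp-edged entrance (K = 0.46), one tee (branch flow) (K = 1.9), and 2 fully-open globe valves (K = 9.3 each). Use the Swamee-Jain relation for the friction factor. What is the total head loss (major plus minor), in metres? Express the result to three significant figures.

H_L ≈ 99.8 m

V = 4Q/(πD²) = 1.342 m/s; V²/2g = 0.09185 m
Re = 6.01×10^4, ε/D = 0.00102 → f = 0.02368 (Swamee-Jain)
Major: h_f = f(L/D)·V²/2g = 0.02368·44894·0.09185 = 97.64 m
Minor: ΣK = 23.1; h_m = ΣK·V²/2g = 2.118 m
Total H_L = 97.64 + 2.118 = 99.76 m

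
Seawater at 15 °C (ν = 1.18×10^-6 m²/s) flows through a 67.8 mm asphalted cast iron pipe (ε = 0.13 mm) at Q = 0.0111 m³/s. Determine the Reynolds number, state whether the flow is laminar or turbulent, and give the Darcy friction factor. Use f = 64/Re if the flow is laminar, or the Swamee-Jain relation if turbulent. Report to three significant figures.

V = 4Q/(πD²) = 3.074 m/s
Re = VD/ν = 3.074·0.0678/1.18×10^-6 = 1.77×10^5
Re > 4000 → turbulent; ε/D = 0.00192
Swamee-Jain: f = 0.02437

Re ≈ 1.77×10^5; turbulent; f ≈ 0.0244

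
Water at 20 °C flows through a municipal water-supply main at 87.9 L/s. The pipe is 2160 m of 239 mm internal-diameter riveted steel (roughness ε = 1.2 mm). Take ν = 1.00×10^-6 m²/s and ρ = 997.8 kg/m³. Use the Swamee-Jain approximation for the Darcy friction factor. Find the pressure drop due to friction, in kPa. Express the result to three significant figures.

V = 4Q/(πD²) = 4·0.0879/(π·0.239²) = 1.959 m/s
Re = VD/ν = 1.959·0.239/1.00×10^-6 = 4.68×10^5 → turbulent
ε/D = 1.2/239 = 0.00502
Swamee-Jain: f = 0.03071
h_f = f(L/D)V²/(2g) = 0.03071·(2160/0.239)·1.959²/(2·9.81) = 54.31 m
Δp = ρg·h_f = 997.8·9.81·54.31 = 531.6 kPa

Δp ≈ 532 kPa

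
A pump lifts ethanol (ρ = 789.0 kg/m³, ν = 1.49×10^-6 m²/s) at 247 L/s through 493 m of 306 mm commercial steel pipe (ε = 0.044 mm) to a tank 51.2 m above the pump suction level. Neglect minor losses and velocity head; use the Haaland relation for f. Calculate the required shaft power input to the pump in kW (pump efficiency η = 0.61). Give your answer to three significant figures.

V = 4Q/(πD²) = 3.359 m/s; Re = 6.90×10^5; ε/D = 1.44×10^-4; f = 0.01431
h_f = f(L/D)V²/2g = 13.26 m
Total head H = z + h_f = 51.2 + 13.26 = 64.46 m
P_hyd = ρgQH = 789.0·9.81·0.247·64.46 = 123.2 kW
P_shaft = P_hyd/η = 123.2/0.61 = 202.0 kW

P_shaft ≈ 202 kW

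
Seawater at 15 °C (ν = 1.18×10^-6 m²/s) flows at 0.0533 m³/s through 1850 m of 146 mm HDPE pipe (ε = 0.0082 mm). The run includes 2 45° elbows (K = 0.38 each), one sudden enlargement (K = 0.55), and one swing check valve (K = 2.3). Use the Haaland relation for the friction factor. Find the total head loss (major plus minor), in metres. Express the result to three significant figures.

H_L ≈ 95.0 m

V = 4Q/(πD²) = 3.184 m/s; V²/2g = 0.5166 m
Re = 3.94×10^5, ε/D = 5.62×10^-5 → f = 0.01423 (Haaland)
Major: h_f = f(L/D)·V²/2g = 0.01423·12671·0.5166 = 93.13 m
Minor: ΣK = 3.61; h_m = ΣK·V²/2g = 1.865 m
Total H_L = 93.13 + 1.865 = 95.00 m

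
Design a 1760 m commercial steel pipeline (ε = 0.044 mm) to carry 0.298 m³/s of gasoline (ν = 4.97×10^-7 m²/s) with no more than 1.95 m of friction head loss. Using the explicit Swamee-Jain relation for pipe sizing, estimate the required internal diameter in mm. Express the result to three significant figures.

Swamee-Jain (Type III): D = 0.66·[ε^1.25·(LQ²/(gh_f))^4.75 + ν·Q^9.4·(L/(gh_f))^5.2]^0.04
LQ²/(gh_f) = 8.170; L/(gh_f) = 92.00
Term 1 = ε^1.25·(…)^4.75 = 0.0772; Term 2 = ν·Q^9.4·(…)^5.2 = 0.0924
D = 0.66·(0.0772 + 0.0924)^0.04 = 0.6148 m = 615 mm
Check: V = 1.00 m/s, Re = 1.24×10^6, f = 0.01281, h_f = 1.88 m ≈ 1.95 m ✓

D ≈ 615 mm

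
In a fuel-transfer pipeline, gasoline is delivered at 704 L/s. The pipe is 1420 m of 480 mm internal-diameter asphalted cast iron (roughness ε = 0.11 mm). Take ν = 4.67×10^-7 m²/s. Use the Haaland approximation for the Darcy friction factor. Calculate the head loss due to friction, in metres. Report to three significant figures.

V = 4Q/(πD²) = 4·0.704/(π·0.480²) = 3.890 m/s
Re = VD/ν = 3.890·0.480/4.67×10^-7 = 4.00×10^6 → turbulent
ε/D = 0.11/480 = 2.29×10^-4
Haaland: f = 0.01435
h_f = f(L/D)V²/(2g) = 0.01435·(1420/0.480)·3.890²/(2·9.81) = 32.76 m

h_f ≈ 32.8 m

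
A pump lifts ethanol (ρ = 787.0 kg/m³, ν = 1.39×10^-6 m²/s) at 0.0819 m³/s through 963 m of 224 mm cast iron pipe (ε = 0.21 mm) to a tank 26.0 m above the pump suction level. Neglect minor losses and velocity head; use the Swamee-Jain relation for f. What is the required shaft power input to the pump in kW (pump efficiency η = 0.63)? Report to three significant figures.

P_shaft ≈ 45.5 kW

V = 4Q/(πD²) = 2.078 m/s; Re = 3.35×10^5; ε/D = 9.37×10^-4; f = 0.02038
h_f = f(L/D)V²/2g = 19.29 m
Total head H = z + h_f = 26.0 + 19.29 = 45.29 m
P_hyd = ρgQH = 787.0·9.81·0.0819·45.29 = 28.64 kW
P_shaft = P_hyd/η = 28.64/0.63 = 45.45 kW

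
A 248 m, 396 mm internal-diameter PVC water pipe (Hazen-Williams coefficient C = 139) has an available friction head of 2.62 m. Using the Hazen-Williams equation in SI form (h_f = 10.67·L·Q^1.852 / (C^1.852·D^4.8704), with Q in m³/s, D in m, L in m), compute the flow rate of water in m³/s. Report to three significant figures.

Rearranging: Q = [h_f·C^1.852·D^4.8704 / (10.67·L)]^(1/1.852)
Q = [2.62·139^1.852·0.396^4.8704 / (10.67·248)]^0.540 = 0.2903 m³/s

Q ≈ 0.290 m³/s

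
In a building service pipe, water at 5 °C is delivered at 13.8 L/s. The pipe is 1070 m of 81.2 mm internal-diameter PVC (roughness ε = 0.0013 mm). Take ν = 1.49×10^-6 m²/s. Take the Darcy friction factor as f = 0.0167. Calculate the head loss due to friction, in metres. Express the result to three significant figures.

V = 4Q/(πD²) = 4·0.0138/(π·0.0812²) = 2.665 m/s
h_f = f(L/D)V²/(2g) = 0.01670·(1070/0.0812)·2.665²/(2·9.81) = 79.65 m

h_f ≈ 79.7 m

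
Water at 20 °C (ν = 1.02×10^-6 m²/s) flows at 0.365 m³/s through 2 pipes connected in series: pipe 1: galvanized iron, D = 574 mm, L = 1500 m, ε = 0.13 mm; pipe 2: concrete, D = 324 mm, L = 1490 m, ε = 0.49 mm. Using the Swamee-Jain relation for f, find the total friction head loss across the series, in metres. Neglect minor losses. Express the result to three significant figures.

H ≈ 105 m

Pipe 1: V = 1.411 m/s, Re = 7.94×10^5, ε/D = 2.26×10^-4, f = 0.01525, h_1 = f(L/D)V²/2g = 4.041 m
Pipe 2: V = 4.427 m/s, Re = 1.41×10^6, ε/D = 0.00151, f = 0.02200, h_2 = f(L/D)V²/2g = 101.1 m
Series → Q common, losses add: H = Σh = 105.1 m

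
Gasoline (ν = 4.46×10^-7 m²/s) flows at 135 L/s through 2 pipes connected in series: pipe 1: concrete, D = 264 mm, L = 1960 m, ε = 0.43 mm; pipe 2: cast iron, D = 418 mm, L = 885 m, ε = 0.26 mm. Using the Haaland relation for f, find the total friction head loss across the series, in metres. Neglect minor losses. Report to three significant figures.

H ≈ 53.4 m

Pipe 1: V = 2.466 m/s, Re = 1.46×10^6, ε/D = 0.00163, f = 0.02237, h_1 = f(L/D)V²/2g = 51.48 m
Pipe 2: V = 0.9838 m/s, Re = 9.22×10^5, ε/D = 6.22×10^-4, f = 0.01799, h_2 = f(L/D)V²/2g = 1.879 m
Series → Q common, losses add: H = Σh = 53.36 m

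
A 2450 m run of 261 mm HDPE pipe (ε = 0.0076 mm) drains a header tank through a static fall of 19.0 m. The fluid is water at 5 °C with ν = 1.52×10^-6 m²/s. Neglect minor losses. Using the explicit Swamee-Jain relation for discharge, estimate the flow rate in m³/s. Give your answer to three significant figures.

Q ≈ 0.0872 m³/s

Swamee-Jain (Type II): Q = -0.965·√(gD⁵h_f/L)·ln[ε/(3.7D) + √(3.17ν²L/(gD³h_f))]
√(gD⁵h_f/L) = √(9.81·0.261⁵·19.0/2450) = 0.009599
ε/(3.7D) = 7.87×10^-6; √(3.17ν²L/(gD³h_f)) = 7.36×10^-5
Q = -0.965·0.009599·ln(8.145×10^-5) = 0.08722 m³/s
Check: V = 1.63 m/s, Re = 2.80×10^5, f = 0.01488, h_f = 18.9 m ≈ 19.0 m ✓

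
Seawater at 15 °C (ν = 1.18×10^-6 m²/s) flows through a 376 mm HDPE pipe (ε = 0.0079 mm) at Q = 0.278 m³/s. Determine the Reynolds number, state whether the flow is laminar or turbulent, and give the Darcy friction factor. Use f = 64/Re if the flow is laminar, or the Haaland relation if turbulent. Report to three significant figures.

V = 4Q/(πD²) = 2.504 m/s
Re = VD/ν = 2.504·0.376/1.18×10^-6 = 7.98×10^5
Re > 4000 → turbulent; ε/D = 2.10×10^-5
Haaland: f = 0.01238

Re ≈ 7.98×10^5; turbulent; f ≈ 0.0124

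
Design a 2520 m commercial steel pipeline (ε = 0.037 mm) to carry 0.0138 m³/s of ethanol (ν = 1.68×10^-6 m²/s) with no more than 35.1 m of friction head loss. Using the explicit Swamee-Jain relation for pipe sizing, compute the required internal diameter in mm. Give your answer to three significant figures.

Swamee-Jain (Type III): D = 0.66·[ε^1.25·(LQ²/(gh_f))^4.75 + ν·Q^9.4·(L/(gh_f))^5.2]^0.04
LQ²/(gh_f) = 0.001394; L/(gh_f) = 7.319
Term 1 = ε^1.25·(…)^4.75 = 7.85×10^-20; Term 2 = ν·Q^9.4·(…)^5.2 = 1.72×10^-19
D = 0.66·(7.85×10^-20 + 1.72×10^-19)^0.04 = 0.1190 m = 119 mm
Check: V = 1.24 m/s, Re = 8.79×10^4, f = 0.01994, h_f = 33.2 m ≈ 35.1 m ✓

D ≈ 119 mm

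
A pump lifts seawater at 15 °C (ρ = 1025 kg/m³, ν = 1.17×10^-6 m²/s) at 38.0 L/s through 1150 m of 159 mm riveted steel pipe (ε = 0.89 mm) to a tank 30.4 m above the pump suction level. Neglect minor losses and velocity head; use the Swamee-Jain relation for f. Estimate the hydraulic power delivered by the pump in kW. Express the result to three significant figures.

V = 4Q/(πD²) = 1.914 m/s; Re = 2.60×10^5; ε/D = 0.00560; f = 0.03192
h_f = f(L/D)V²/2g = 43.09 m
Total head H = z + h_f = 30.4 + 43.09 = 73.49 m
P_hyd = ρgQH = 1025·9.81·0.0380·73.49 = 28.08 kW

P_hyd ≈ 28.1 kW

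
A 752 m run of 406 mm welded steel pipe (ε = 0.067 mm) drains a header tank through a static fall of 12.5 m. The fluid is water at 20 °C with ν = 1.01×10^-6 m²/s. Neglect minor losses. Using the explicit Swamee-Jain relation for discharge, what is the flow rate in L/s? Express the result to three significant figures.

Q ≈ 397 L/s

Swamee-Jain (Type II): Q = -0.965·√(gD⁵h_f/L)·ln[ε/(3.7D) + √(3.17ν²L/(gD³h_f))]
√(gD⁵h_f/L) = √(9.81·0.406⁵·12.5/752) = 0.04241
ε/(3.7D) = 4.46×10^-5; √(3.17ν²L/(gD³h_f)) = 1.72×10^-5
Q = -0.965·0.04241·ln(6.182×10^-5) = 0.3967 m³/s
Check: V = 3.06 m/s, Re = 1.23×10^6, f = 0.01419, h_f = 12.6 m ≈ 12.5 m ✓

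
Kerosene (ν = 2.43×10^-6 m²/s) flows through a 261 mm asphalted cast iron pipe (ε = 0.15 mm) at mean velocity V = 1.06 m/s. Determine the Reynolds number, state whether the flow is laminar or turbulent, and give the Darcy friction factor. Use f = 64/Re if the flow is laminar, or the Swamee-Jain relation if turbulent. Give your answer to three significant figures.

Re ≈ 1.14×10^5; turbulent; f ≈ 0.0204

Re = VD/ν = 1.060·0.261/2.43×10^-6 = 1.14×10^5
Re > 4000 → turbulent; ε/D = 5.75×10^-4
Swamee-Jain: f = 0.02042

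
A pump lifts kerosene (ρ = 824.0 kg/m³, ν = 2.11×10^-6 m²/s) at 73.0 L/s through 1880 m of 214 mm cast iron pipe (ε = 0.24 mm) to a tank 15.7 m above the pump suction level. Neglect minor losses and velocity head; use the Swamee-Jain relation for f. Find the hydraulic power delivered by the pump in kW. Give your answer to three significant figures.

P_hyd ≈ 32.8 kW

V = 4Q/(πD²) = 2.030 m/s; Re = 2.06×10^5; ε/D = 0.00112; f = 0.02162
h_f = f(L/D)V²/2g = 39.88 m
Total head H = z + h_f = 15.7 + 39.88 = 55.58 m
P_hyd = ρgQH = 824.0·9.81·0.0730·55.58 = 32.80 kW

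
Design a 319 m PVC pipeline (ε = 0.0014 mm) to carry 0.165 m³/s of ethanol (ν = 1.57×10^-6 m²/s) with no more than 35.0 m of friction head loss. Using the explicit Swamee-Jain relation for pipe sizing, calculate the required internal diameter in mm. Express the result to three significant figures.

D ≈ 194 mm

Swamee-Jain (Type III): D = 0.66·[ε^1.25·(LQ²/(gh_f))^4.75 + ν·Q^9.4·(L/(gh_f))^5.2]^0.04
LQ²/(gh_f) = 0.02529; L/(gh_f) = 0.9291
Term 1 = ε^1.25·(…)^4.75 = 1.25×10^-15; Term 2 = ν·Q^9.4·(…)^5.2 = 4.72×10^-14
D = 0.66·(1.25×10^-15 + 4.72×10^-14)^0.04 = 0.1936 m = 194 mm
Check: V = 5.60 m/s, Re = 6.91×10^5, f = 0.01251, h_f = 33.0 m ≈ 35.0 m ✓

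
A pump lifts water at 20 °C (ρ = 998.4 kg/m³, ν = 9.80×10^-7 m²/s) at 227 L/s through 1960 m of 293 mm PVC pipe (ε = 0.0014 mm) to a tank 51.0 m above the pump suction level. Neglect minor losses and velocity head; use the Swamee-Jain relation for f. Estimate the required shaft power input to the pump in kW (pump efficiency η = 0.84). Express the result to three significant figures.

P_shaft ≈ 255 kW

V = 4Q/(πD²) = 3.367 m/s; Re = 1.01×10^6; ε/D = 4.78×10^-6; f = 0.01171
h_f = f(L/D)V²/2g = 45.27 m
Total head H = z + h_f = 51.0 + 45.27 = 96.27 m
P_hyd = ρgQH = 998.4·9.81·0.227·96.27 = 214.0 kW
P_shaft = P_hyd/η = 214.0/0.84 = 254.8 kW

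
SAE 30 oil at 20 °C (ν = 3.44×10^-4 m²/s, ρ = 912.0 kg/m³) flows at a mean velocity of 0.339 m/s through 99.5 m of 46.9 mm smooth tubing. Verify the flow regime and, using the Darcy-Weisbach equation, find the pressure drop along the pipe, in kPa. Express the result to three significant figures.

Re = VD/ν = 0.339·0.04690/3.44×10^-4 = 46.2 → laminar (Re < 2300)
f = 64/Re = 1.385
h_f = f(L/D)V²/(2g) = 1.385·(99.5/0.04690)·0.339²/(2·9.81) = 17.21 m
Δp = ρg·h_f = 912.0·9.81·17.21 = 154.0 kPa

Δp ≈ 154 kPa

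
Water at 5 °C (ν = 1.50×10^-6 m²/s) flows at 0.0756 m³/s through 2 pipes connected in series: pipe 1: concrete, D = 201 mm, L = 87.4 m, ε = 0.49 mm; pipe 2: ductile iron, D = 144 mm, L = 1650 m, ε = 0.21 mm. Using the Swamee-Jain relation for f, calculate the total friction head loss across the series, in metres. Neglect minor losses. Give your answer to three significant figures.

Pipe 1: V = 2.383 m/s, Re = 3.19×10^5, ε/D = 0.00244, f = 0.02534, h_1 = f(L/D)V²/2g = 3.188 m
Pipe 2: V = 4.642 m/s, Re = 4.46×10^5, ε/D = 0.00146, f = 0.02221, h_2 = f(L/D)V²/2g = 279.5 m
Series → Q common, losses add: H = Σh = 282.7 m

H ≈ 283 m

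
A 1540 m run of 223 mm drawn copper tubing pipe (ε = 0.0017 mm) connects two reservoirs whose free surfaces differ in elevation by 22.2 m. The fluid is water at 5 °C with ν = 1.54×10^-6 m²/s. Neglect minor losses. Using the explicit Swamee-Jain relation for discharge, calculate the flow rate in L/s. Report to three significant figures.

Q ≈ 81.4 L/s

Swamee-Jain (Type II): Q = -0.965·√(gD⁵h_f/L)·ln[ε/(3.7D) + √(3.17ν²L/(gD³h_f))]
√(gD⁵h_f/L) = √(9.81·0.223⁵·22.2/1540) = 0.008831
ε/(3.7D) = 2.06×10^-6; √(3.17ν²L/(gD³h_f)) = 6.92×10^-5
Q = -0.965·0.008831·ln(7.130×10^-5) = 0.08137 m³/s
Check: V = 2.08 m/s, Re = 3.02×10^5, f = 0.01445, h_f = 22.1 m ≈ 22.2 m ✓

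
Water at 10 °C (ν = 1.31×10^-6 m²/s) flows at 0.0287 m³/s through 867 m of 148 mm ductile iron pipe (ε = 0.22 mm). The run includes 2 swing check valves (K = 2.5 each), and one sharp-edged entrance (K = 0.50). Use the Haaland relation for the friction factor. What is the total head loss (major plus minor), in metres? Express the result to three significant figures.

H_L ≈ 19.7 m

V = 4Q/(πD²) = 1.668 m/s; V²/2g = 0.1419 m
Re = 1.88×10^5, ε/D = 0.00149 → f = 0.02273 (Haaland)
Major: h_f = f(L/D)·V²/2g = 0.02273·5858·0.1419 = 18.89 m
Minor: ΣK = 5.50; h_m = ΣK·V²/2g = 0.7802 m
Total H_L = 18.89 + 0.7802 = 19.67 m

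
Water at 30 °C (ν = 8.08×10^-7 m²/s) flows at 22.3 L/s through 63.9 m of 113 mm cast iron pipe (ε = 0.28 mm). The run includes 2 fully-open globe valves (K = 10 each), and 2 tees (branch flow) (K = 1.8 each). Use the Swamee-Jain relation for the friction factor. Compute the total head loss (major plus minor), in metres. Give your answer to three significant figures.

V = 4Q/(πD²) = 2.224 m/s; V²/2g = 0.2520 m
Re = 3.11×10^5, ε/D = 0.00248 → f = 0.02546 (Swamee-Jain)
Major: h_f = f(L/D)·V²/2g = 0.02546·565.5·0.2520 = 3.628 m
Minor: ΣK = 23.6; h_m = ΣK·V²/2g = 5.947 m
Total H_L = 3.628 + 5.947 = 9.575 m

H_L ≈ 9.58 m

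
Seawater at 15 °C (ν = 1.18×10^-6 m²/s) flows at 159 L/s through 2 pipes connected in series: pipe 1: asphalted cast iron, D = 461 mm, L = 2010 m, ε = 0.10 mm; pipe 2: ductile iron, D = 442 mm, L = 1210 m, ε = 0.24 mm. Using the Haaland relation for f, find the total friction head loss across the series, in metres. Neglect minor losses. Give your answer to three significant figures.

H ≈ 5.90 m

Pipe 1: V = 0.9526 m/s, Re = 3.72×10^5, ε/D = 2.17×10^-4, f = 0.01585, h_1 = f(L/D)V²/2g = 3.196 m
Pipe 2: V = 1.036 m/s, Re = 3.88×10^5, ε/D = 5.43×10^-4, f = 0.01805, h_2 = f(L/D)V²/2g = 2.705 m
Series → Q common, losses add: H = Σh = 5.901 m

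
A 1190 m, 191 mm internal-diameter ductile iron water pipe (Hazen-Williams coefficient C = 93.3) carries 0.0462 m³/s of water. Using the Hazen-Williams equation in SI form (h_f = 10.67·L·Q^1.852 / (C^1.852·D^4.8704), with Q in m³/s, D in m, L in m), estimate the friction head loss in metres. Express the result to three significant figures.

h_f = 10.67·1190·0.0462^1.852 / (93.3^1.852·0.191^4.8704) = 30.48 m

h_f ≈ 30.5 m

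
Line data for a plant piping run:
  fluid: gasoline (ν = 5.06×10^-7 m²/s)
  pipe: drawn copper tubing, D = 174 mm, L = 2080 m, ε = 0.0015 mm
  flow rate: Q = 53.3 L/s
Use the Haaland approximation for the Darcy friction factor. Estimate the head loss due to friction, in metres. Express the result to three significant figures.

h_f ≈ 37.5 m

V = 4Q/(πD²) = 4·0.0533/(π·0.174²) = 2.242 m/s
Re = VD/ν = 2.242·0.174/5.06×10^-7 = 7.71×10^5 → turbulent
ε/D = 0.0015/174 = 8.62×10^-6
Haaland: f = 0.01224
h_f = f(L/D)V²/(2g) = 0.01224·(2080/0.174)·2.242²/(2·9.81) = 37.47 m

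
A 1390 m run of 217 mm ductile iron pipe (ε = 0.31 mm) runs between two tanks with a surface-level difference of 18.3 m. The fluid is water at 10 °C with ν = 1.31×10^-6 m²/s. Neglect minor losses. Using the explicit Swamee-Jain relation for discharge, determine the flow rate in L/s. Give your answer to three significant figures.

Swamee-Jain (Type II): Q = -0.965·√(gD⁵h_f/L)·ln[ε/(3.7D) + √(3.17ν²L/(gD³h_f))]
√(gD⁵h_f/L) = √(9.81·0.217⁵·18.3/1390) = 0.007883
ε/(3.7D) = 3.86×10^-4; √(3.17ν²L/(gD³h_f)) = 6.42×10^-5
Q = -0.965·0.007883·ln(4.503×10^-4) = 0.05862 m³/s
Check: V = 1.58 m/s, Re = 2.63×10^5, f = 0.02248, h_f = 18.4 m ≈ 18.3 m ✓

Q ≈ 58.6 L/s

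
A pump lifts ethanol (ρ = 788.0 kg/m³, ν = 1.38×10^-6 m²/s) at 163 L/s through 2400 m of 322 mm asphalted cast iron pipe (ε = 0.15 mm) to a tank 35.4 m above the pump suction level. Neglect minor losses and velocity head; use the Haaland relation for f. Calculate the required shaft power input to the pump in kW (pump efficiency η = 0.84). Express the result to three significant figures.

V = 4Q/(πD²) = 2.002 m/s; Re = 4.67×10^5; ε/D = 4.66×10^-4; f = 0.01741
h_f = f(L/D)V²/2g = 26.50 m
Total head H = z + h_f = 35.4 + 26.50 = 61.90 m
P_hyd = ρgQH = 788.0·9.81·0.163·61.90 = 78.00 kW
P_shaft = P_hyd/η = 78.00/0.84 = 92.86 kW

P_shaft ≈ 92.9 kW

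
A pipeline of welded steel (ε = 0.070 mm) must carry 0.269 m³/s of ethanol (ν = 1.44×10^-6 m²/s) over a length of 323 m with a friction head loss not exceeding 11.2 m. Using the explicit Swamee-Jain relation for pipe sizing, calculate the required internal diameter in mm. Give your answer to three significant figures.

Swamee-Jain (Type III): D = 0.66·[ε^1.25·(LQ²/(gh_f))^4.75 + ν·Q^9.4·(L/(gh_f))^5.2]^0.04
LQ²/(gh_f) = 0.2127; L/(gh_f) = 2.940
Term 1 = ε^1.25·(…)^4.75 = 4.11×10^-9; Term 2 = ν·Q^9.4·(…)^5.2 = 1.71×10^-9
D = 0.66·(4.11×10^-9 + 1.71×10^-9)^0.04 = 0.3091 m = 309 mm
Check: V = 3.58 m/s, Re = 7.69×10^5, f = 0.01528, h_f = 10.5 m ≈ 11.2 m ✓

D ≈ 309 mm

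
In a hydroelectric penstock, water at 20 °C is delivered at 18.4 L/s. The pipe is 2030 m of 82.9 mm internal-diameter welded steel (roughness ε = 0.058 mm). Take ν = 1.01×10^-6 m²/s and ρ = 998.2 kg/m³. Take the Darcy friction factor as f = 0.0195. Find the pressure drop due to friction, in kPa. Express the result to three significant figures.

Δp ≈ 2770 kPa

V = 4Q/(πD²) = 4·0.0184/(π·0.0829²) = 3.409 m/s
h_f = f(L/D)V²/(2g) = 0.01950·(2030/0.0829)·3.409²/(2·9.81) = 282.8 m
Δp = ρg·h_f = 998.2·9.81·282.8 = 2770 kPa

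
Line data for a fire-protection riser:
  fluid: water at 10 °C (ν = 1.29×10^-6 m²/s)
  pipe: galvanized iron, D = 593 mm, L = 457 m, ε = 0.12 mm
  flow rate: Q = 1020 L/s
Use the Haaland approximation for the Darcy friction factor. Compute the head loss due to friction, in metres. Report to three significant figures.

h_f ≈ 7.66 m

V = 4Q/(πD²) = 4·1.02/(π·0.593²) = 3.693 m/s
Re = VD/ν = 3.693·0.593/1.29×10^-6 = 1.70×10^6 → turbulent
ε/D = 0.12/593 = 2.02×10^-4
Haaland: f = 0.01430
h_f = f(L/D)V²/(2g) = 0.01430·(457/0.593)·3.693²/(2·9.81) = 7.664 m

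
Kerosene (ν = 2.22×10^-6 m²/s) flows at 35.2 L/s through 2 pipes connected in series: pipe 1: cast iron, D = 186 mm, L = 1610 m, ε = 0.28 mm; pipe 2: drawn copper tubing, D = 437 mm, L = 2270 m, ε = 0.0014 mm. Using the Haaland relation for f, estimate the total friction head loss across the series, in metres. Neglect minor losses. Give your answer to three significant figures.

H ≈ 17.7 m

Pipe 1: V = 1.295 m/s, Re = 1.09×10^5, ε/D = 0.00151, f = 0.02346, h_1 = f(L/D)V²/2g = 17.37 m
Pipe 2: V = 0.2347 m/s, Re = 4.62×10^4, ε/D = 3.20×10^-6, f = 0.02109, h_2 = f(L/D)V²/2g = 0.3076 m
Series → Q common, losses add: H = Σh = 17.68 m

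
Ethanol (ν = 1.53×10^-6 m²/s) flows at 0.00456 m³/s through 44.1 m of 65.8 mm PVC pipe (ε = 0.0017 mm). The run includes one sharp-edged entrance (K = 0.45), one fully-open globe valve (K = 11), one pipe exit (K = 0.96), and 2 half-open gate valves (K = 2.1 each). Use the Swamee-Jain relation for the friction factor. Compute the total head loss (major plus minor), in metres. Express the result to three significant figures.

V = 4Q/(πD²) = 1.341 m/s; V²/2g = 0.09165 m
Re = 5.77×10^4, ε/D = 2.58×10^-5 → f = 0.02022 (Swamee-Jain)
Major: h_f = f(L/D)·V²/2g = 0.02022·670.2·0.09165 = 1.242 m
Minor: ΣK = 16.6; h_m = ΣK·V²/2g = 1.522 m
Total H_L = 1.242 + 1.522 = 2.765 m

H_L ≈ 2.76 m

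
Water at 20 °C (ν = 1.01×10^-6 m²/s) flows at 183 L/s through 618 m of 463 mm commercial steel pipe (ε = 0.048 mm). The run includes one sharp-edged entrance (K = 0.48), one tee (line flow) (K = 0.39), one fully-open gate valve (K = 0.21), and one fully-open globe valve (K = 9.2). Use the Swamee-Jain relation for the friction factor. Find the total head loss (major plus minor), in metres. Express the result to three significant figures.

H_L ≈ 1.79 m

V = 4Q/(πD²) = 1.087 m/s; V²/2g = 0.06021 m
Re = 4.98×10^5, ε/D = 1.04×10^-4 → f = 0.01452 (Swamee-Jain)
Major: h_f = f(L/D)·V²/2g = 0.01452·1335·0.06021 = 1.167 m
Minor: ΣK = 10.3; h_m = ΣK·V²/2g = 0.6190 m
Total H_L = 1.167 + 0.6190 = 1.786 m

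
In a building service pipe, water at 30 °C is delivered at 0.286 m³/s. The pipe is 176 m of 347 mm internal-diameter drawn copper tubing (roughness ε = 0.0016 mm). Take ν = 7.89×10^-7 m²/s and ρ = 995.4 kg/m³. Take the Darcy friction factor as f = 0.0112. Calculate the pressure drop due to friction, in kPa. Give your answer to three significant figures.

V = 4Q/(πD²) = 4·0.286/(π·0.347²) = 3.024 m/s
h_f = f(L/D)V²/(2g) = 0.01120·(176/0.347)·3.024²/(2·9.81) = 2.648 m
Δp = ρg·h_f = 995.4·9.81·2.648 = 25.86 kPa

Δp ≈ 25.9 kPa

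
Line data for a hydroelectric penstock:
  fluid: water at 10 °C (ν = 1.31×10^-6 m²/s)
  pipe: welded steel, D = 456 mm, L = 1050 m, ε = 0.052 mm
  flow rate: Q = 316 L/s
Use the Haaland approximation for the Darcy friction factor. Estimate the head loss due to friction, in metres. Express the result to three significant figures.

h_f ≈ 6.15 m

V = 4Q/(πD²) = 4·0.316/(π·0.456²) = 1.935 m/s
Re = VD/ν = 1.935·0.456/1.31×10^-6 = 6.74×10^5 → turbulent
ε/D = 0.052/456 = 1.14×10^-4
Haaland: f = 0.01399
h_f = f(L/D)V²/(2g) = 0.01399·(1050/0.456)·1.935²/(2·9.81) = 6.146 m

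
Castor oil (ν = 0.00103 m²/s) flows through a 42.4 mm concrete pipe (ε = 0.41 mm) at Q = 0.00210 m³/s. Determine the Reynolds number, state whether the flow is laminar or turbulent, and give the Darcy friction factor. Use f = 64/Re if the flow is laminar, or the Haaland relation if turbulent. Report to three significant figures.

V = 4Q/(πD²) = 1.487 m/s
Re = VD/ν = 1.487·0.0424/0.00103 = 61.2
Re < 2300 → laminar → f = 64/Re = 1.045

Re ≈ 61.2; laminar; f = 64/Re ≈ 1.05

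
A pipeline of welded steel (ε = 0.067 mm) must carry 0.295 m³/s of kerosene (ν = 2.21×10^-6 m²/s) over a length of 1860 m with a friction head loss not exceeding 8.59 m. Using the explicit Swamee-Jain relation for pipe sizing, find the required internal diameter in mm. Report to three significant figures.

D ≈ 480 mm

Swamee-Jain (Type III): D = 0.66·[ε^1.25·(LQ²/(gh_f))^4.75 + ν·Q^9.4·(L/(gh_f))^5.2]^0.04
LQ²/(gh_f) = 1.921; L/(gh_f) = 22.07
Term 1 = ε^1.25·(…)^4.75 = 1.35×10^-4; Term 2 = ν·Q^9.4·(…)^5.2 = 2.23×10^-4
D = 0.66·(1.35×10^-4 + 2.23×10^-4)^0.04 = 0.4805 m = 480 mm
Check: V = 1.63 m/s, Re = 3.54×10^5, f = 0.01548, h_f = 8.09 m ≈ 8.59 m ✓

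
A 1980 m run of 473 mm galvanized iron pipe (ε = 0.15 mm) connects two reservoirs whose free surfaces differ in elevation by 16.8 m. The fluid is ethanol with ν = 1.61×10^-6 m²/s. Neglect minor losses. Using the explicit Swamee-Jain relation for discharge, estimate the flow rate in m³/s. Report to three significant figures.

Q ≈ 0.388 m³/s

Swamee-Jain (Type II): Q = -0.965·√(gD⁵h_f/L)·ln[ε/(3.7D) + √(3.17ν²L/(gD³h_f))]
√(gD⁵h_f/L) = √(9.81·0.473⁵·16.8/1980) = 0.04439
ε/(3.7D) = 8.57×10^-5; √(3.17ν²L/(gD³h_f)) = 3.05×10^-5
Q = -0.965·0.04439·ln(1.163×10^-4) = 0.3881 m³/s
Check: V = 2.21 m/s, Re = 6.49×10^5, f = 0.01625, h_f = 16.9 m ≈ 16.8 m ✓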